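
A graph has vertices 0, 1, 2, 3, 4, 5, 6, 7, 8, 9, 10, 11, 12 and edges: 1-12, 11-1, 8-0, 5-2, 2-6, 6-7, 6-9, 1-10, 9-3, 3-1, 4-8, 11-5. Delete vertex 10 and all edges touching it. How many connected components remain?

2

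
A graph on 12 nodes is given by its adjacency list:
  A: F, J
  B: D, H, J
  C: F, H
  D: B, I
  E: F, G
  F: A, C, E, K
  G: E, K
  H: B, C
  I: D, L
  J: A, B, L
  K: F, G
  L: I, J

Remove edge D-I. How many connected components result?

1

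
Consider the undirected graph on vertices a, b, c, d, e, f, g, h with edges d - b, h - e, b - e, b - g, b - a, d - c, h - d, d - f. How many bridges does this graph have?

4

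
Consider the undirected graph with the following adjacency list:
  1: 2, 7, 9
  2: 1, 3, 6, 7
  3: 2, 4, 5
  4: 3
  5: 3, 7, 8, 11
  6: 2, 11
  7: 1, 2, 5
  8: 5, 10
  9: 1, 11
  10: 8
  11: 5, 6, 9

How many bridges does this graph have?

3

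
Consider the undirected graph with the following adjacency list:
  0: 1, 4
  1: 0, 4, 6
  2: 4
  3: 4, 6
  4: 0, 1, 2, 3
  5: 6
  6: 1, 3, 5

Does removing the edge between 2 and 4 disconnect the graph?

Removing 2-4 leaves no path between 2 and 4: the component count goes from 1 to 2. So it is a bridge.

Yes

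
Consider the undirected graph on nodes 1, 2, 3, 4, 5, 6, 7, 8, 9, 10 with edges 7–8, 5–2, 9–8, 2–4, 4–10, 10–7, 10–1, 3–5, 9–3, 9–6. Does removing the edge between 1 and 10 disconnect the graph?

Yes

Removing 1–10 leaves no path between 1 and 10: the component count goes from 1 to 2. So it is a bridge.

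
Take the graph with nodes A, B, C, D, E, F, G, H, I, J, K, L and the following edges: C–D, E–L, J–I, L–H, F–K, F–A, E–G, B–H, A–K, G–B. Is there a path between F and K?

From F we can reach A, F, K, which includes K.

Yes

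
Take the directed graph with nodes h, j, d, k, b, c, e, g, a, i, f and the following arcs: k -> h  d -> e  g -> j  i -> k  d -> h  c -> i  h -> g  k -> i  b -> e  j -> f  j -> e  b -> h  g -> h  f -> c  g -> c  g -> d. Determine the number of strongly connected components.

4

{c, d, f, g, h, i, j, k} are all mutually reachable — one SCC of size 8.
{a} is an SCC by itself.
{b} is an SCC by itself.
{e} is an SCC by itself.
That gives 4 strongly connected components.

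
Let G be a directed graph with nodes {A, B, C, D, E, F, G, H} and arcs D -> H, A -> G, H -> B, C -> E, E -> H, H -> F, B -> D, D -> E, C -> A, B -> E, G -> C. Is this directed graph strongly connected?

No

There is no directed path from E to G, so the graph is not strongly connected.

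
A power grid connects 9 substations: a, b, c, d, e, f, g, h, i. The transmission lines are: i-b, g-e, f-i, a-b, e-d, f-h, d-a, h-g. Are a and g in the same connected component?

From a we can reach a, b, d, e, f, g, h, i, which includes g.

Yes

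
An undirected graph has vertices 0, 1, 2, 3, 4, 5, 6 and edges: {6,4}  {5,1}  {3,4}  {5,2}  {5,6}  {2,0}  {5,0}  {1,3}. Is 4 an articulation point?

Deleting 4 leaves 1 component (was 1) (its neighbors 3, 6 remain connected to each other), so 4 is not a cut vertex.

No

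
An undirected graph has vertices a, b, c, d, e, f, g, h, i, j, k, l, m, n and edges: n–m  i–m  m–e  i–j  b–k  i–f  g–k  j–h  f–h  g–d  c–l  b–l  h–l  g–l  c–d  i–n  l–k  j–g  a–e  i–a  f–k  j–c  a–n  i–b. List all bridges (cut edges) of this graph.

none

The edges on the cycle j-c-d-g-j are not bridges since each lies on that cycle.
Every edge lies on some cycle, so there are no bridges.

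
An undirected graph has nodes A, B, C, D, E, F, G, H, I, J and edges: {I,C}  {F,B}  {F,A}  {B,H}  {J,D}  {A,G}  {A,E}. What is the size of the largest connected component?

Starting from C we can reach C, I. That is one component of size 2.
Starting from D we can reach D, J. That is one component of size 2.
Starting from A we can reach A, B, E, F, G, H. That is one component of size 6.
The largest has 6 vertices.

6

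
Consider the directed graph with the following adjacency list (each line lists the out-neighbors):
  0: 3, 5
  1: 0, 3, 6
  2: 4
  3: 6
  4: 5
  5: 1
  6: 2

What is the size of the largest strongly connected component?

7

{0, 1, 2, 3, 4, 5, 6} are all mutually reachable — one SCC of size 7.
The largest has 7 vertices.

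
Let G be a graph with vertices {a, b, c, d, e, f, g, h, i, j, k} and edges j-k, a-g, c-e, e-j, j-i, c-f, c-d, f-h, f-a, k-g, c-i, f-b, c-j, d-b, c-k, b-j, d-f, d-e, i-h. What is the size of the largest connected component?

11

Starting from a we can reach a, b, c, d, e, f, g, h, i, j, k. That is one component of size 11.
The largest has 11 vertices.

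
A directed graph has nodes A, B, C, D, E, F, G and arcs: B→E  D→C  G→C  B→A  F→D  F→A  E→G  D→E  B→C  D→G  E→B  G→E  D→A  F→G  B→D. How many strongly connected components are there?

{B, D, E, G} are all mutually reachable — one SCC of size 4.
{F} is an SCC by itself.
{A} is an SCC by itself.
{C} is an SCC by itself.
That gives 4 strongly connected components.

4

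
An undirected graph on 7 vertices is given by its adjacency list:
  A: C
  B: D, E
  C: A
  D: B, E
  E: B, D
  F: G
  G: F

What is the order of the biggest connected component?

3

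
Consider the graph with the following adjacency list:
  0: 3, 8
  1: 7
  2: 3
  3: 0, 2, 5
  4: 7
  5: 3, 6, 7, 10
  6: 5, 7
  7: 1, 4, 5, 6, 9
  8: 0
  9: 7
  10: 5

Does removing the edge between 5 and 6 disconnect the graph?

After removing 5-6, the path 5-7-6 still connects them, so the edge is not a bridge.

No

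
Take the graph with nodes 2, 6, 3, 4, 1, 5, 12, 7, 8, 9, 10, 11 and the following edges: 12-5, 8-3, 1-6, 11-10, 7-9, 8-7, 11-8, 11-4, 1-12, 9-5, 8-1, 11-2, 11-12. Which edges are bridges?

The edges on the cycle 11-8-7-9-5-12-11 are not bridges since each lies on that cycle.
But removing 11-4 disconnects 11 from 4; removing 11-2 disconnects 11 from 2; removing 1-6 disconnects 1 from 6; removing 8-3 disconnects 8 from 3 — these are bridges.
In total 5 edges are bridges.

1-6, 10-11, 11-2, 11-4, 3-8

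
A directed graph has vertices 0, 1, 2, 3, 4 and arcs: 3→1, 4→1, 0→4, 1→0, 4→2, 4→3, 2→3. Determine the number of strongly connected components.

1

{0, 1, 2, 3, 4} are all mutually reachable — one SCC of size 5.
That gives 1 strongly connected component.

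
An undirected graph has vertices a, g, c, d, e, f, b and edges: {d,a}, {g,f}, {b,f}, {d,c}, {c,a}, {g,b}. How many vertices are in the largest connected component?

3

e is isolated — a component by itself.
Starting from b we can reach b, f, g. That is one component of size 3.
Starting from a we can reach a, c, d. That is one component of size 3.
The largest has 3 vertices.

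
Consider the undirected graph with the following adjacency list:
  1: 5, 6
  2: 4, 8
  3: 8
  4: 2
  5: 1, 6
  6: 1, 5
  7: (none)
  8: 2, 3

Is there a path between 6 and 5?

From 6 we can reach 1, 5, 6, which includes 5.

Yes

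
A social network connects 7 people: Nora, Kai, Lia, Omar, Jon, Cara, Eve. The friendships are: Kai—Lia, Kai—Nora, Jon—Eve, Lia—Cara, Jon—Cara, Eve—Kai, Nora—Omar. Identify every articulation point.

Removing Kai increases the component count from 1 to 2, so Kai is a cut vertex.
Removing Nora increases the component count from 1 to 2, so Nora is a cut vertex.
By contrast removing Jon leaves 1 component; it is not a cut vertex. No other vertex is a cut vertex either.

Kai, Nora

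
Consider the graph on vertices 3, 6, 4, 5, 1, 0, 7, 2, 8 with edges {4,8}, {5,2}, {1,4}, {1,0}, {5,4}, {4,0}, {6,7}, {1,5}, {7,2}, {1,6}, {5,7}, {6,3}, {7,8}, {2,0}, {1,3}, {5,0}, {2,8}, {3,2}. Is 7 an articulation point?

No

Deleting 7 leaves 1 component (was 1) (its neighbors 2, 5, 6, 8 remain connected to each other), so 7 is not a cut vertex.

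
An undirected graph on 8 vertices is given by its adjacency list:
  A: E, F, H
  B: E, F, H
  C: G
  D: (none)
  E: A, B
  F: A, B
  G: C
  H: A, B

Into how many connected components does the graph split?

D is isolated — a component by itself.
Starting from C we can reach C, G. That is one component of size 2.
Starting from A we can reach A, B, E, F, H. That is one component of size 5.
Total: 3 components.

3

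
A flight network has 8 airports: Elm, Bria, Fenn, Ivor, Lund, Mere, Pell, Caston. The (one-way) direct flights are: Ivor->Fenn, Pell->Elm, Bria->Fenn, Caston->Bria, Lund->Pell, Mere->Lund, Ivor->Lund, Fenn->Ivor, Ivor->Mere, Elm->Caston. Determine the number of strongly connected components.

1

{Elm, Bria, Fenn, Ivor, Lund, Mere, Pell, Caston} are all mutually reachable — one SCC of size 8.
That gives 1 strongly connected component.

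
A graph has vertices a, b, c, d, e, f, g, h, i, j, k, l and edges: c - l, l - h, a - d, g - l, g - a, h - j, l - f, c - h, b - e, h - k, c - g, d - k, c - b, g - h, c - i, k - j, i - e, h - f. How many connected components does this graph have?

Starting from a we can reach a, b, c, d, e, f, g, h, i, j, k, l. That is one component of size 12.
Total: 1 component.

1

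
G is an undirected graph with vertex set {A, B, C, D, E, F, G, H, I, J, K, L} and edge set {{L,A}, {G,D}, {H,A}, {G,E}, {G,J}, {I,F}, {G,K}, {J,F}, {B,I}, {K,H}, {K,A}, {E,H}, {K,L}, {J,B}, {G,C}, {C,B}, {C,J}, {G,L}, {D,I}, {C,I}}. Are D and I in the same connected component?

From D we can reach A, B, C, D, E, F, G, H, I, J, K, L, which includes I.

Yes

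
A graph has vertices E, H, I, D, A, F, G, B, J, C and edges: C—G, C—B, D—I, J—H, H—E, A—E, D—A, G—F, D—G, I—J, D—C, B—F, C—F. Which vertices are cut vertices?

D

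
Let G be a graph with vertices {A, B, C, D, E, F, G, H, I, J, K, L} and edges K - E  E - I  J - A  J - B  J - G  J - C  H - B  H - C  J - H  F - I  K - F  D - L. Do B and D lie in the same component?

No

The component containing B is {A, B, C, G, H, J}, and D is not in it.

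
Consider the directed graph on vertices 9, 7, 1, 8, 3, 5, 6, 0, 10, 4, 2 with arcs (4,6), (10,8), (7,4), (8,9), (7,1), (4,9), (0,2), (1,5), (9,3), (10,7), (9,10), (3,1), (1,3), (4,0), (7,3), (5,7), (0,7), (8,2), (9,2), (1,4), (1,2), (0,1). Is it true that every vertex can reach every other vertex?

No

There is no directed path from 2 to 1, so the graph is not strongly connected.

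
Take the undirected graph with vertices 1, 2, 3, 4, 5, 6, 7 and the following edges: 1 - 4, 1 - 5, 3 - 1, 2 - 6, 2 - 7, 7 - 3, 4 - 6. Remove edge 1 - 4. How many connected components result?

1

1 and 4 are still connected via 1-3-7-2-6-4, so the component count stays at 1.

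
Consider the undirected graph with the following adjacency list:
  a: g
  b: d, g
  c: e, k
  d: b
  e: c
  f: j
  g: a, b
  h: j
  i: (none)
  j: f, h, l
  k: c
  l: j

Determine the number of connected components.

i is isolated — a component by itself.
Starting from c we can reach c, e, k. That is one component of size 3.
Starting from f we can reach f, h, j, l. That is one component of size 4.
Starting from a we can reach a, b, d, g. That is one component of size 4.
Total: 4 components.

4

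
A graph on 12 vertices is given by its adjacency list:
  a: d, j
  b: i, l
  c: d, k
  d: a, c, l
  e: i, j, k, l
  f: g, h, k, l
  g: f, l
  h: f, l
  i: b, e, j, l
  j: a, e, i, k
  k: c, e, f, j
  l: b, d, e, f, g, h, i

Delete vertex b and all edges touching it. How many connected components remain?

1

With b gone, the remaining components are: {a, c, d, e, f, g, h, i, j, k, l}.
That is 1 component.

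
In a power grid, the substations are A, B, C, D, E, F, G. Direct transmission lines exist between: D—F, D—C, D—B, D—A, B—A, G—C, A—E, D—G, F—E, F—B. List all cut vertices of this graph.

D

Removing D increases the component count from 1 to 2, so D is a cut vertex.
By contrast removing B leaves 1 component; it is not a cut vertex. No other vertex is a cut vertex either.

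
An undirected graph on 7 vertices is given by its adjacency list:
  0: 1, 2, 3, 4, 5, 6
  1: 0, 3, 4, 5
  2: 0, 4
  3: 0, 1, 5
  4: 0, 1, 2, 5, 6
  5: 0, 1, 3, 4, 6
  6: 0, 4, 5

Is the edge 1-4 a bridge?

No

After removing 1-4, the path 1-5-4 still connects them, so the edge is not a bridge.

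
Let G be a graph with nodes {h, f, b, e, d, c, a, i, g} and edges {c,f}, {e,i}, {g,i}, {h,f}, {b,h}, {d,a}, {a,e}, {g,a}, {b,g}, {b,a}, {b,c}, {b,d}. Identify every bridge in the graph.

none

The edges on the cycle b-c-f-h-b are not bridges since each lies on that cycle.
Every edge lies on some cycle, so there are no bridges.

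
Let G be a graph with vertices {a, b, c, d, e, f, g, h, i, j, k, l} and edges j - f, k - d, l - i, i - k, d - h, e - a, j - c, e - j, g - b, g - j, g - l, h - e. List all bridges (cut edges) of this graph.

The edges on the cycle g-l-i-k-d-h-e-j-g are not bridges since each lies on that cycle.
But removing f - j disconnects f from j; removing a - e disconnects a from e; removing c - j disconnects c from j; removing g - b disconnects g from b — these are bridges.

a-e, b-g, c-j, f-j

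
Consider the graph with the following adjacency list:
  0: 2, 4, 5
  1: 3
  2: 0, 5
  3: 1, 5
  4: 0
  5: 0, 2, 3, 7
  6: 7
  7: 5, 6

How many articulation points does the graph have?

4

Removing 0 increases the component count from 1 to 2, so 0 is a cut vertex.
Removing 3 increases the component count from 1 to 2, so 3 is a cut vertex.
Removing 5 increases the component count from 1 to 3, so 5 is a cut vertex.
Likewise 7 is a cut vertex.
By contrast removing 4 leaves 1 component; it is not a cut vertex. No other vertex is a cut vertex either.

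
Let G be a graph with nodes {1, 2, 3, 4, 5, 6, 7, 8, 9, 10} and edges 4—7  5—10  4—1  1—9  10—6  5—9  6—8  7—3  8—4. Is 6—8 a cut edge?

No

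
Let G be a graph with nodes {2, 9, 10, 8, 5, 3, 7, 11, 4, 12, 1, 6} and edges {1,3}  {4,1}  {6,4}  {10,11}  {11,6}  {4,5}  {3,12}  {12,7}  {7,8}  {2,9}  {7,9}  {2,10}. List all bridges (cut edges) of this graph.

The edges on the cycle 2-10-11-6-4-1-3-12-7-9-2 are not bridges since each lies on that cycle.
But removing 5—4 disconnects 5 from 4; removing 7—8 disconnects 7 from 8 — these are bridges.

4-5, 7-8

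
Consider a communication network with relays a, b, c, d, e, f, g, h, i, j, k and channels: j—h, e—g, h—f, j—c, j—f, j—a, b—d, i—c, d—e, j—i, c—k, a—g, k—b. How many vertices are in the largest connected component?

11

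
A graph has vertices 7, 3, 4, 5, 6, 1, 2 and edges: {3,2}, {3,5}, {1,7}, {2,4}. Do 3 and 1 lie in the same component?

The component containing 3 is {2, 3, 4, 5}, and 1 is not in it.

No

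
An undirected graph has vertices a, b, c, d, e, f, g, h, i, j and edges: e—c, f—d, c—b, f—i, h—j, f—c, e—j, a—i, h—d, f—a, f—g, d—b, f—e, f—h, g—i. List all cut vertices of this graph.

Removing f increases the component count from 1 to 2, so f is a cut vertex.
By contrast removing i leaves 1 component; it is not a cut vertex. No other vertex is a cut vertex either.

f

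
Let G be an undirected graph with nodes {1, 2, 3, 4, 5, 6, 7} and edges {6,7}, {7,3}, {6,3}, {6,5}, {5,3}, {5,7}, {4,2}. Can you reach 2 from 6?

No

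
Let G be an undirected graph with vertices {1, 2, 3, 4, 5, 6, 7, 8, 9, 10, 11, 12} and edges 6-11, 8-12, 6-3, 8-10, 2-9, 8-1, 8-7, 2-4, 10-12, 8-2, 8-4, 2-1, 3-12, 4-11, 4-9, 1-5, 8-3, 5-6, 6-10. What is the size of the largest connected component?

12

Starting from 1 we can reach 1, 2, 3, 4, 5, 6, 7, 8, 9, 10, 11, 12. That is one component of size 12.
The largest has 12 vertices.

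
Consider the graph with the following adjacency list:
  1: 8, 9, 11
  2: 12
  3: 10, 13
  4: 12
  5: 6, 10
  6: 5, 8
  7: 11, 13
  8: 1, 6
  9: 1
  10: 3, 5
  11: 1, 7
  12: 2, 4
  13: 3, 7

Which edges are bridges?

The edges on the cycle 13-3-10-5-6-8-1-11-7-13 are not bridges since each lies on that cycle.
But removing 9-1 disconnects 9 from 1; removing 12-2 disconnects 12 from 2; removing 4-12 disconnects 4 from 12 — these are bridges.

1-9, 12-2, 12-4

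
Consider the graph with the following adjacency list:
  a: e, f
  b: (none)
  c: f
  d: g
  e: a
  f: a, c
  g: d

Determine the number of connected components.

3

b is isolated — a component by itself.
Starting from d we can reach d, g. That is one component of size 2.
Starting from a we can reach a, c, e, f. That is one component of size 4.
Total: 3 components.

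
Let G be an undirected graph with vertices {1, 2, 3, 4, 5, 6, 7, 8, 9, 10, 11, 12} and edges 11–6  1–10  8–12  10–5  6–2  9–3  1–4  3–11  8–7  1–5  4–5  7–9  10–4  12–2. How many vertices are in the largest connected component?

8

Starting from 1 we can reach 1, 4, 5, 10. That is one component of size 4.
Starting from 2 we can reach 2, 3, 6, 7, 8, 9, 11, 12. That is one component of size 8.
The largest has 8 vertices.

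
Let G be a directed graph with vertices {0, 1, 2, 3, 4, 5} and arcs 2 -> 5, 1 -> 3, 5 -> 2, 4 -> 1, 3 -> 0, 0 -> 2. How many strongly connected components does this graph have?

5

{2, 5} are all mutually reachable — one SCC of size 2.
{0} is an SCC by itself.
{3} is an SCC by itself.
{1} is an SCC by itself.
{4} is an SCC by itself.
That gives 5 strongly connected components.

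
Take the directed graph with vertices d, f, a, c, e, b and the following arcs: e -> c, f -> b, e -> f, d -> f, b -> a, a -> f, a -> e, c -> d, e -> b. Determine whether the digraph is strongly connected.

Yes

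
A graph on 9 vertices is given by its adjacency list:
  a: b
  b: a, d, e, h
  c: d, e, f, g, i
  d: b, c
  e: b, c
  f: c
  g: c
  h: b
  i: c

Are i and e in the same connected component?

From i we can reach a, b, c, d, e, f, g, h, i, which includes e.

Yes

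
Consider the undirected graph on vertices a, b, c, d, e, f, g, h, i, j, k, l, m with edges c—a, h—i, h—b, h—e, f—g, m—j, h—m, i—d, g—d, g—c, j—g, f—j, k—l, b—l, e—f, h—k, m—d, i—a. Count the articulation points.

1

Removing h increases the component count from 1 to 2, so h is a cut vertex.
By contrast removing e leaves 1 component; it is not a cut vertex. No other vertex is a cut vertex either.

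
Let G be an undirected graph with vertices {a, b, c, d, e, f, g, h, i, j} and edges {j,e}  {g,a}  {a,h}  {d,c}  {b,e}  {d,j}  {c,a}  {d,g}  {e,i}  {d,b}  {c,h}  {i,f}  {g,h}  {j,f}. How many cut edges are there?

0

The edges on the cycle d-b-e-i-f-j-d are not bridges since each lies on that cycle.
Every edge lies on some cycle, so there are no bridges.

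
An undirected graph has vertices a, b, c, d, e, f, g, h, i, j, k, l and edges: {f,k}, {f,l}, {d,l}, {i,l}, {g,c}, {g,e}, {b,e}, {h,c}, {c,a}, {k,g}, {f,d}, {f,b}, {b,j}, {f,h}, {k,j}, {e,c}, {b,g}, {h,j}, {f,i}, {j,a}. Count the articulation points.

1

Removing f increases the component count from 1 to 2, so f is a cut vertex.
By contrast removing b leaves 1 component; it is not a cut vertex. No other vertex is a cut vertex either.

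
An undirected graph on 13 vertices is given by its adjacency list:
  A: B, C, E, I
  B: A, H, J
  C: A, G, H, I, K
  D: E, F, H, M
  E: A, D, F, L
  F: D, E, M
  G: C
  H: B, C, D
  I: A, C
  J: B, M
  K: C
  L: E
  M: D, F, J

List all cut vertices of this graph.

C, E

Removing C increases the component count from 1 to 3, so C is a cut vertex.
Removing E increases the component count from 1 to 2, so E is a cut vertex.
By contrast removing A leaves 1 component; it is not a cut vertex. No other vertex is a cut vertex either.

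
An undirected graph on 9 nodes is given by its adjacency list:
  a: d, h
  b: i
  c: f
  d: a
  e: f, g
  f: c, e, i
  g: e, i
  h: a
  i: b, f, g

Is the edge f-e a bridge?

After removing f-e, the path f-i-g-e still connects them, so the edge is not a bridge.

No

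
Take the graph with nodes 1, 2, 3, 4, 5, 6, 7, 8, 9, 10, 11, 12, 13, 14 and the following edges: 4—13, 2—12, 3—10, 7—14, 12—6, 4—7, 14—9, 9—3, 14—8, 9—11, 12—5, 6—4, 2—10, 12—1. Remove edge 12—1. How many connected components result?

Before removal there is 1 component.
12—1 is a bridge — removing it separates 12's side from 1's side.
After removal: 2 components.

2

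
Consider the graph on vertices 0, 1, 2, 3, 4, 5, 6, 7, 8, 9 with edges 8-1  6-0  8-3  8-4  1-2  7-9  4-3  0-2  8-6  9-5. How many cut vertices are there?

Removing 8 increases the component count from 2 to 3, so 8 is a cut vertex.
Removing 9 increases the component count from 2 to 3, so 9 is a cut vertex.
By contrast removing 7 leaves 2 components; it is not a cut vertex. No other vertex is a cut vertex either.

2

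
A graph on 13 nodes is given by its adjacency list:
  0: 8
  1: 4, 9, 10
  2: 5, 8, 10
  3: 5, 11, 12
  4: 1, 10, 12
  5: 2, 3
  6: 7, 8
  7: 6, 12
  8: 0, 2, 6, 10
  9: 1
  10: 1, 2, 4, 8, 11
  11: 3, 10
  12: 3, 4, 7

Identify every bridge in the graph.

The edges on the cycle 10-1-4-10 are not bridges since each lies on that cycle.
But removing 8-0 disconnects 8 from 0; removing 9-1 disconnects 9 from 1 — these are bridges.

0-8, 1-9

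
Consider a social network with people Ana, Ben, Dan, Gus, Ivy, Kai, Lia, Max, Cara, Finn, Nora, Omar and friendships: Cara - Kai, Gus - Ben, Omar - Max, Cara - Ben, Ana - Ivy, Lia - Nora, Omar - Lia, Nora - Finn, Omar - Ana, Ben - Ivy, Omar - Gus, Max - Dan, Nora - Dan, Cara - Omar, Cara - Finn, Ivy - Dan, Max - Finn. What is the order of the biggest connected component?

12

Starting from Ana we can reach Ana, Ben, Dan, Gus, Ivy, Kai, Lia, Max, Cara, Finn, Nora, Omar. That is one component of size 12.
The largest has 12 vertices.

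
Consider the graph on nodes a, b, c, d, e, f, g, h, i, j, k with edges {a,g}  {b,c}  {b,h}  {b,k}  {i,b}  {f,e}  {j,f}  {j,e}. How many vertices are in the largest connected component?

5

d is isolated — a component by itself.
Starting from a we can reach a, g. That is one component of size 2.
Starting from e we can reach e, f, j. That is one component of size 3.
Starting from b we can reach b, c, h, i, k. That is one component of size 5.
The largest has 5 vertices.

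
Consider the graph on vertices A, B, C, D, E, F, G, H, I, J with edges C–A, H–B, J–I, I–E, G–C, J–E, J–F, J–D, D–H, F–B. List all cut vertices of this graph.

C, J

Removing C increases the component count from 2 to 3, so C is a cut vertex.
Removing J increases the component count from 2 to 3, so J is a cut vertex.
By contrast removing D leaves 2 components; it is not a cut vertex. No other vertex is a cut vertex either.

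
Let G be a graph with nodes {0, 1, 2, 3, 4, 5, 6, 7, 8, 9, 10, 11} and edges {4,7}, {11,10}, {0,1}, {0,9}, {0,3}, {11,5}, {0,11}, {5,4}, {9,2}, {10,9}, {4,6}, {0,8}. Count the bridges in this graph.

The edges on the cycle 0-11-10-9-0 are not bridges since each lies on that cycle.
But removing 7—4 disconnects 7 from 4; removing 5—4 disconnects 5 from 4; removing 0—1 disconnects 0 from 1; removing 0—3 disconnects 0 from 3 — these are bridges.
In total 8 edges are bridges.

8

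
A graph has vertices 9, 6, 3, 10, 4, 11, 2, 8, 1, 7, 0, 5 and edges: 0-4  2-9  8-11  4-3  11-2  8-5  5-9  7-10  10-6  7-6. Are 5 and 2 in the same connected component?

From 5 we can reach 2, 5, 8, 9, 11, which includes 2.

Yes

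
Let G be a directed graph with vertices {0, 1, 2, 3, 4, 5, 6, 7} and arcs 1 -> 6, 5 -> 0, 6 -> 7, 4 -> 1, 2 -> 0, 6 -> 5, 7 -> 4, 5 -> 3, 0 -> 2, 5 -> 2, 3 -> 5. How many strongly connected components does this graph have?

{1, 4, 6, 7} are all mutually reachable — one SCC of size 4.
{0, 2} are all mutually reachable — one SCC of size 2.
{3, 5} are all mutually reachable — one SCC of size 2.
That gives 3 strongly connected components.

3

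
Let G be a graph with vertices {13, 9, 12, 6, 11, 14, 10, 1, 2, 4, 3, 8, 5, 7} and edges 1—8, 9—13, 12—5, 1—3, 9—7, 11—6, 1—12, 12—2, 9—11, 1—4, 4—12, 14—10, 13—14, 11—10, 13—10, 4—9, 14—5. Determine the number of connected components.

Starting from 1 we can reach 1, 2, 3, 4, 5, 6, 7, 8, 9, 10, 11, 12, 13, 14. That is one component of size 14.
Total: 1 component.

1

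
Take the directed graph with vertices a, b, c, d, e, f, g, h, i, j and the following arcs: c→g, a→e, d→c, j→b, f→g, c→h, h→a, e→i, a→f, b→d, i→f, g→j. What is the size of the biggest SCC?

{a, b, c, d, e, f, g, h, i, j} are all mutually reachable — one SCC of size 10.
The largest has 10 vertices.

10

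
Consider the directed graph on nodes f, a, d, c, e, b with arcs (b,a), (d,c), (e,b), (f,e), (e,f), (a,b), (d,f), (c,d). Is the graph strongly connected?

No

There is no directed path from f to d, so the graph is not strongly connected.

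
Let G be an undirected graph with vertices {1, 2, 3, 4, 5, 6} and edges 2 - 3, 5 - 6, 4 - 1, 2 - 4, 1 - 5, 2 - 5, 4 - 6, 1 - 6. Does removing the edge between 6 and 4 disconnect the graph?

No

After removing 6 - 4, the path 6-1-4 still connects them, so the edge is not a bridge.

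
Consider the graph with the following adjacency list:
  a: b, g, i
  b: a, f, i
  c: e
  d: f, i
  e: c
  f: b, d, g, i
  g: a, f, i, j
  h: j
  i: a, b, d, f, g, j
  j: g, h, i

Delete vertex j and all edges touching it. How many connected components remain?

3

With j gone, the remaining components are: {h}; {c, e}; {a, b, d, f, g, i}.
That is 3 components.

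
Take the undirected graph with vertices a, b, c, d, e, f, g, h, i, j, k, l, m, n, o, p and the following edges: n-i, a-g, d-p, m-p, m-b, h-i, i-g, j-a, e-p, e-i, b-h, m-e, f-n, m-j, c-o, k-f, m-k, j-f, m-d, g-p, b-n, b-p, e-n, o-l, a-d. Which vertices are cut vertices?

o

Removing o increases the component count from 2 to 3, so o is a cut vertex.
By contrast removing f leaves 2 components; it is not a cut vertex. No other vertex is a cut vertex either.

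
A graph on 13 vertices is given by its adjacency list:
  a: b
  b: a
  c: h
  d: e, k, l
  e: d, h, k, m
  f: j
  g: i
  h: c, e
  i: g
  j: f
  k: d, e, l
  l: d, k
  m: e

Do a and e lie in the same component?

The component containing a is {a, b}, and e is not in it.

No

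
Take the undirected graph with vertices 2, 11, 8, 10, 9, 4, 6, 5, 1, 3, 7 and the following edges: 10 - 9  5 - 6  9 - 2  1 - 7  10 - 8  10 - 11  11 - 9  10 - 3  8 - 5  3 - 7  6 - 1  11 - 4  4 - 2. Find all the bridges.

none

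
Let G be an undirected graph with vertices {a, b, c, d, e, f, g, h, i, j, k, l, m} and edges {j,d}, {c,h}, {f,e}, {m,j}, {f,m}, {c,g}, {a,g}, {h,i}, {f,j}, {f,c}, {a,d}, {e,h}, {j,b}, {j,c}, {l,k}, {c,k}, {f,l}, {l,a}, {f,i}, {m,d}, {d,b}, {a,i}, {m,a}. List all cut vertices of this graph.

none

Removing k, for instance, still leaves 1 component. No single vertex removal increases the component count — the graph has no articulation points.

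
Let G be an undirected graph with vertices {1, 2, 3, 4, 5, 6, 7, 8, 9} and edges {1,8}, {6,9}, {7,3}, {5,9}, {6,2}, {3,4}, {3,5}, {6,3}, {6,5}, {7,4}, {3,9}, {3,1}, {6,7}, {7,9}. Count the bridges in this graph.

3

The edges on the cycle 6-7-4-3-6 are not bridges since each lies on that cycle.
But removing 6 - 2 disconnects 6 from 2; removing 8 - 1 disconnects 8 from 1; removing 3 - 1 disconnects 3 from 1 — these are bridges.
That makes 3 bridges.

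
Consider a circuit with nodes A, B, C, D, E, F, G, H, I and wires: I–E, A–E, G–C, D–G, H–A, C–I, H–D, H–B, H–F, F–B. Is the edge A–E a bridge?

No

After removing A–E, the path A-H-D-G-C-I-E still connects them, so the edge is not a bridge.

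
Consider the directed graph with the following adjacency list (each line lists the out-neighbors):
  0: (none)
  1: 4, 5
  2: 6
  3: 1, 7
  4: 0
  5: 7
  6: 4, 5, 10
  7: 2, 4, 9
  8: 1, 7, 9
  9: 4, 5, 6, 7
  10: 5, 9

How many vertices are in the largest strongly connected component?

6

{2, 5, 6, 7, 9, 10} are all mutually reachable — one SCC of size 6.
{4} is an SCC by itself.
{0} is an SCC by itself.
{3} is an SCC by itself.
{1} is an SCC by itself.
(and 1 more singleton SCC)
The largest has 6 vertices.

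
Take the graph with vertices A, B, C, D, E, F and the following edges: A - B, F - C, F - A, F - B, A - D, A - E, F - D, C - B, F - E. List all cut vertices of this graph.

none

Removing C, for instance, still leaves 1 component. No single vertex removal increases the component count — the graph has no articulation points.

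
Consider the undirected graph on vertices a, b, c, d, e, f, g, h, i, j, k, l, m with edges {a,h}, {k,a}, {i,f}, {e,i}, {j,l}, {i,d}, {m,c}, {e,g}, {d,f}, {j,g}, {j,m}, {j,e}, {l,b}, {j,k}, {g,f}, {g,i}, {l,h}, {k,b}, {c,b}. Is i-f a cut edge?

No

After removing i-f, the path i-g-f still connects them, so the edge is not a bridge.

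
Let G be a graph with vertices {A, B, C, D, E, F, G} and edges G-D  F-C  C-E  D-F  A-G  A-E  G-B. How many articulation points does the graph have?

1

Removing G increases the component count from 1 to 2, so G is a cut vertex.
By contrast removing B leaves 1 component; it is not a cut vertex. No other vertex is a cut vertex either.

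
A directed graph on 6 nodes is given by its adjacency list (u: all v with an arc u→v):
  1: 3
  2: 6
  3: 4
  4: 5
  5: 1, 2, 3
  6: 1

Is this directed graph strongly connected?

Yes

From 6 we can reach every vertex (1, 2, 3, 4, 5, 6), and every vertex can reach 6 (1, 2, 3, 4, 5, 6). So the whole graph is one strongly connected component.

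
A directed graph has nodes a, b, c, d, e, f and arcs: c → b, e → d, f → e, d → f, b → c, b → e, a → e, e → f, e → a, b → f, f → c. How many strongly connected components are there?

{a, b, c, d, e, f} are all mutually reachable — one SCC of size 6.
That gives 1 strongly connected component.

1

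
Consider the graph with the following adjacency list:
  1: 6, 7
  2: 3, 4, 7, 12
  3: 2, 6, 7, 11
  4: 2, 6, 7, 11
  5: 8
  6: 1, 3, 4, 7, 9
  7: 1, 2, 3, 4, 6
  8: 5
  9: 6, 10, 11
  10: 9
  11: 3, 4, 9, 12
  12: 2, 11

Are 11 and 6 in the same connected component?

From 11 we can reach 1, 2, 3, 4, 6, 7, 9, 10, 11, 12, which includes 6.

Yes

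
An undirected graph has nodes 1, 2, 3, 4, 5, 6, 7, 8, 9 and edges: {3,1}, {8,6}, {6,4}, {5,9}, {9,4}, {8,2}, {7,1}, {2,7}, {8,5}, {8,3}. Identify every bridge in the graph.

none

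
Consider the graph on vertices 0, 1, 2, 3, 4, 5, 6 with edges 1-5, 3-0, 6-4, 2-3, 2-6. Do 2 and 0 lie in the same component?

Yes

From 2 we can reach 0, 2, 3, 4, 6, which includes 0.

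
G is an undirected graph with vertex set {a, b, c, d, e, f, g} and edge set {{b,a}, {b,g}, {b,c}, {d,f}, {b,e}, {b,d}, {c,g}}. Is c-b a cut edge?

After removing c-b, the path c-g-b still connects them, so the edge is not a bridge.

No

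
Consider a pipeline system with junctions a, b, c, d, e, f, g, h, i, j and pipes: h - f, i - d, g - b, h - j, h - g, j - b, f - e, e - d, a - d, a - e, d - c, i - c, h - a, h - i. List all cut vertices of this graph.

Removing h increases the component count from 1 to 2, so h is a cut vertex.
By contrast removing f leaves 1 component; it is not a cut vertex. No other vertex is a cut vertex either.

h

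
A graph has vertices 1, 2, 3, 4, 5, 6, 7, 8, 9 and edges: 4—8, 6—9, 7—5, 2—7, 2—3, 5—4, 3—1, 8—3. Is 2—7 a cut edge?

After removing 2—7, the path 2-3-8-4-5-7 still connects them, so the edge is not a bridge.

No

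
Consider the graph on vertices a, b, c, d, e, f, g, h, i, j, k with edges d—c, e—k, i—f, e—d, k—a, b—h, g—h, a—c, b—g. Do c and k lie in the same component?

Yes

From c we can reach a, c, d, e, k, which includes k.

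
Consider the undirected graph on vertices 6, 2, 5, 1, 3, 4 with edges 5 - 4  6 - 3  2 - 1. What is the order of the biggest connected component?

2

Starting from 4 we can reach 4, 5. That is one component of size 2.
Starting from 1 we can reach 1, 2. That is one component of size 2.
Starting from 3 we can reach 3, 6. That is one component of size 2.
The largest has 2 vertices.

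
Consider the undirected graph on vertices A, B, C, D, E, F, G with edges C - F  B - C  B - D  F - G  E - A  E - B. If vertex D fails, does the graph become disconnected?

No

Deleting D leaves 1 component (was 1), so D is not a cut vertex.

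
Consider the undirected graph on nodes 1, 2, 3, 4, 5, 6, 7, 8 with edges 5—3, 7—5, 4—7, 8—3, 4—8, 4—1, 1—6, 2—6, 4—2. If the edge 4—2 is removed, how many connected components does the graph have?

4 and 2 are still connected via 4-1-6-2, so the component count stays at 1.

1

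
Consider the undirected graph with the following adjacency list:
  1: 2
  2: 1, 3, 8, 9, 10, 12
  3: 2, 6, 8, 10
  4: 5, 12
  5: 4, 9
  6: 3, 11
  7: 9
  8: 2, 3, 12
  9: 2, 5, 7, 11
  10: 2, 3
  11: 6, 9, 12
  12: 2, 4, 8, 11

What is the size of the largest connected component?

Starting from 1 we can reach 1, 2, 3, 4, 5, 6, 7, 8, 9, 10, 11, 12. That is one component of size 12.
The largest has 12 vertices.

12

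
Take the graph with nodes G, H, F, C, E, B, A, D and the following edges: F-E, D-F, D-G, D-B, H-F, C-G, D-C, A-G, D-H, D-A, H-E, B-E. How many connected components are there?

1

Starting from A we can reach A, B, C, D, E, F, G, H. That is one component of size 8.
Total: 1 component.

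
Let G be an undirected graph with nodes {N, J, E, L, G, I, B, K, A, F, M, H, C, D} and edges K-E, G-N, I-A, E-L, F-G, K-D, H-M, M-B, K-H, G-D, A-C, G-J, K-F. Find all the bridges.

A-C, A-I, B-M, E-K, E-L, G-J, G-N, H-K, H-M

The edges on the cycle K-F-G-D-K are not bridges since each lies on that cycle.
But removing G-N disconnects G from N; removing J-G disconnects J from G; removing L-E disconnects L from E; removing I-A disconnects I from A — these are bridges.
In total 9 edges are bridges.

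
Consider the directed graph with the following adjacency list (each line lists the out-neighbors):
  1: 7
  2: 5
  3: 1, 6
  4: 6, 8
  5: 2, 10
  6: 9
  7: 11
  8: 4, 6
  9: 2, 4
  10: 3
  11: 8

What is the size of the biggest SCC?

11

{1, 2, 3, 4, 5, 6, 7, 8, 9, 10, 11} are all mutually reachable — one SCC of size 11.
The largest has 11 vertices.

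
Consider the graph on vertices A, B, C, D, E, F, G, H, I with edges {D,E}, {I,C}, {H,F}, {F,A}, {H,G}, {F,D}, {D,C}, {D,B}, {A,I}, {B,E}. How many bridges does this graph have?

2

The edges on the cycle D-B-E-D are not bridges since each lies on that cycle.
But removing H - G disconnects H from G; removing H - F disconnects H from F — these are bridges.
That makes 2 bridges.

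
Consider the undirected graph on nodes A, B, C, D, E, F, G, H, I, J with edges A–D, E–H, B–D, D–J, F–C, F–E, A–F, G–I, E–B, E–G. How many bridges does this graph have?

5

The edges on the cycle A-F-E-B-D-A are not bridges since each lies on that cycle.
But removing I–G disconnects I from G; removing E–G disconnects E from G; removing E–H disconnects E from H; removing C–F disconnects C from F — these are bridges.
In total 5 edges are bridges.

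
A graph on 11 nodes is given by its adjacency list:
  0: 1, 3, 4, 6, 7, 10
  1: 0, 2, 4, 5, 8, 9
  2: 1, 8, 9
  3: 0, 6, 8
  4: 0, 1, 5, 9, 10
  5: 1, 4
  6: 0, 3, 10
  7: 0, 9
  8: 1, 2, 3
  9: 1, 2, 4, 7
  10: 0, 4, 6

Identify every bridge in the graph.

none

The edges on the cycle 4-9-2-8-3-0-4 are not bridges since each lies on that cycle.
Every edge lies on some cycle, so there are no bridges.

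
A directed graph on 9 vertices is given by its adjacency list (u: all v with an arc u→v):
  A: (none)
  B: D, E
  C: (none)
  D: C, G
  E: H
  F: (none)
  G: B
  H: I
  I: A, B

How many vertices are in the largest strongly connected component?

{B, D, E, G, H, I} are all mutually reachable — one SCC of size 6.
{A} is an SCC by itself.
{C} is an SCC by itself.
{F} is an SCC by itself.
The largest has 6 vertices.

6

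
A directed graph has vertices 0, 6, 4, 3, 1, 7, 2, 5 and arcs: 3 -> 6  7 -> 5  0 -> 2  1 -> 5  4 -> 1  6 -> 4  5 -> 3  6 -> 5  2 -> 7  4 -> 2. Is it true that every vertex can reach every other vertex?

No

There is no directed path from 5 to 0, so the graph is not strongly connected.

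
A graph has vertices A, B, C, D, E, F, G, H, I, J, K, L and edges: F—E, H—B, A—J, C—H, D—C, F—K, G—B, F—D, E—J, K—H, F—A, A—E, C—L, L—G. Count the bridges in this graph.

The edges on the cycle C-L-G-B-H-C are not bridges since each lies on that cycle.
Every edge lies on some cycle, so there are no bridges.

0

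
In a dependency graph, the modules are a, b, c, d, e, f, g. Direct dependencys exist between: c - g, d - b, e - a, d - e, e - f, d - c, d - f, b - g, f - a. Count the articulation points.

1

Removing d increases the component count from 1 to 2, so d is a cut vertex.
By contrast removing c leaves 1 component; it is not a cut vertex. No other vertex is a cut vertex either.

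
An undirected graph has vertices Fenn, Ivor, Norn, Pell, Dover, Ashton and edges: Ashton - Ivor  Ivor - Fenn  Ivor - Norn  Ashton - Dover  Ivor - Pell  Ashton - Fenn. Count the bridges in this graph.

3

The edges on the cycle Ashton-Ivor-Fenn-Ashton are not bridges since each lies on that cycle.
But removing Ivor - Pell disconnects Ivor from Pell; removing Ivor - Norn disconnects Ivor from Norn; removing Ashton - Dover disconnects Ashton from Dover — these are bridges.
That makes 3 bridges.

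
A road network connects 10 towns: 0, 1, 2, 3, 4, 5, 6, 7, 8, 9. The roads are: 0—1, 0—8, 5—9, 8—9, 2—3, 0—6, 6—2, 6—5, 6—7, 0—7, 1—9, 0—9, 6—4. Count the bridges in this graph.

3

The edges on the cycle 0-8-9-0 are not bridges since each lies on that cycle.
But removing 6—4 disconnects 6 from 4; removing 6—2 disconnects 6 from 2; removing 2—3 disconnects 2 from 3 — these are bridges.
That makes 3 bridges.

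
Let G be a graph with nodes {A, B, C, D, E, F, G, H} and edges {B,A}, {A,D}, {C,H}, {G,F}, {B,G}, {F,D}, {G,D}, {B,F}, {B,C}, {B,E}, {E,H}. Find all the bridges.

The edges on the cycle B-C-H-E-B are not bridges since each lies on that cycle.
Every edge lies on some cycle, so there are no bridges.

none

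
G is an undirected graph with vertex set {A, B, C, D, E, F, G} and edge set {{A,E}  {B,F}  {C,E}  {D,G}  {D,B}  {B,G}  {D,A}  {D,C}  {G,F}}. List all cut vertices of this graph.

D

Removing D increases the component count from 1 to 2, so D is a cut vertex.
By contrast removing E leaves 1 component; it is not a cut vertex. No other vertex is a cut vertex either.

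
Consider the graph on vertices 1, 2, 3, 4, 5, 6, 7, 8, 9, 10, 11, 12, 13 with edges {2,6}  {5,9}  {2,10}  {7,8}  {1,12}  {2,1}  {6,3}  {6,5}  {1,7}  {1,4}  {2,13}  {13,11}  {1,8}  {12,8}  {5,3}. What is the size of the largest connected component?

13

Starting from 1 we can reach 1, 2, 3, 4, 5, 6, 7, 8, 9, 10, 11, 12, 13. That is one component of size 13.
The largest has 13 vertices.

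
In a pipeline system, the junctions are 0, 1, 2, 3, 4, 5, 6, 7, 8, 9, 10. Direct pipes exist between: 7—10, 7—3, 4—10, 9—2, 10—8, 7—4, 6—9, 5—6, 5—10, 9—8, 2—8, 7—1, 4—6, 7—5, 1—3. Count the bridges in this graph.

0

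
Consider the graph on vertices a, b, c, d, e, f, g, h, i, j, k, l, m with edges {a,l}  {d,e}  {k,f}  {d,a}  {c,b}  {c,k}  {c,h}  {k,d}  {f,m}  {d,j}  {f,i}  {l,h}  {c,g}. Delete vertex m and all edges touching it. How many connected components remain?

1

With m gone, the remaining components are: {a, b, c, d, e, f, g, h, i, j, k, l}.
That is 1 component.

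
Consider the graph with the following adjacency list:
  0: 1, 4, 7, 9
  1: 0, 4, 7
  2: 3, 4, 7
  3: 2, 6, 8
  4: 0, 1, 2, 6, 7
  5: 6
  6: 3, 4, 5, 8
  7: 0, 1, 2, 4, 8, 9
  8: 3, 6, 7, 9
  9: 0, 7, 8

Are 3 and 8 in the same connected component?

From 3 we can reach 0, 1, 2, 3, 4, 5, 6, 7, 8, 9, which includes 8.

Yes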